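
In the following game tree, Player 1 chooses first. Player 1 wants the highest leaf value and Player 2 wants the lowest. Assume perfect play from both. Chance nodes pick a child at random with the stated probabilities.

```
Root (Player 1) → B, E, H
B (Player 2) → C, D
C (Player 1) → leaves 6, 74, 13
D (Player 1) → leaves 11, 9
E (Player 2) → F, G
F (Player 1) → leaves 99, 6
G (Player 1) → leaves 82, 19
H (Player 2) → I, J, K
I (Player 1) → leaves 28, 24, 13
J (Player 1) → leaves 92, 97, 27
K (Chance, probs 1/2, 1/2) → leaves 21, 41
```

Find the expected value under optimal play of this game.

82

C (Player 1): max(6, 74, 13) = 74
D (Player 1): max(11, 9) = 11
B (Player 2): min(74, 11) = 11
F (Player 1): max(99, 6) = 99
G (Player 1): max(82, 19) = 82
E (Player 2): min(99, 82) = 82
I (Player 1): max(28, 24, 13) = 28
J (Player 1): max(92, 97, 27) = 97
K (Chance): 1/2·21 + 1/2·41 = 31
H (Player 2): min(28, 97, 31) = 28
Root (Player 1): max(11, 82, 28) = 82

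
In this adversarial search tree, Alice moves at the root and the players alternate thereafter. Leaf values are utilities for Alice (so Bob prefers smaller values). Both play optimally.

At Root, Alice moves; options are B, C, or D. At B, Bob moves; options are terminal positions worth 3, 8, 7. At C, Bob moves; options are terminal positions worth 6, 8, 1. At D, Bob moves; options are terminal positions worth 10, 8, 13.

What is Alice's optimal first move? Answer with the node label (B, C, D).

B (Bob): min(3, 8, 7) = 3
C (Bob): min(6, 8, 1) = 1
D (Bob): min(10, 8, 13) = 8
Root (Alice): max(3, 1, 8) = 8
Alice picks the child with the highest value: D (value 8).

D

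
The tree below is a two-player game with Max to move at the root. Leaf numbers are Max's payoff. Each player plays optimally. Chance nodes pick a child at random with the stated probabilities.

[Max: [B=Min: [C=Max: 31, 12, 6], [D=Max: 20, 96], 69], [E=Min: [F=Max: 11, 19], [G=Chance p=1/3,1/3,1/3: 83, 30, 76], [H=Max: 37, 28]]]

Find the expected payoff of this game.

C (Max): max(31, 12, 6) = 31
D (Max): max(20, 96) = 96
B (Min): min(31, 96, 69) = 31
F (Max): max(11, 19) = 19
G (Chance): 1/3·83 + 1/3·30 + 1/3·76 = 63
H (Max): max(37, 28) = 37
E (Min): min(19, 63, 37) = 19
Root (Max): max(31, 19) = 31

31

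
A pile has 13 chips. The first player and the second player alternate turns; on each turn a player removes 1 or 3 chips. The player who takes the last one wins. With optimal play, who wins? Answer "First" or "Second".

Mark each pile size as W (mover wins) or L (mover loses):
i:   0  1  2  3  4  5  6  7  8  9 10 11 12 13
     L  W  L  W  L  W  L  W  L  W  L  W  L  W
Position 13 is W, so the first player wins.

First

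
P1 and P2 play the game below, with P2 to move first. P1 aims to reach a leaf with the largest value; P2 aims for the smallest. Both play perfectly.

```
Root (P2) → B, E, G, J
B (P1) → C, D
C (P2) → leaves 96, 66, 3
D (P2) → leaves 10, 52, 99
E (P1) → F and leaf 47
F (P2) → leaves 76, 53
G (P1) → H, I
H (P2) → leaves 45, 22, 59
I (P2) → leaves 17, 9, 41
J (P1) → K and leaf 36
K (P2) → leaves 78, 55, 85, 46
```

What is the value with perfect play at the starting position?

C (P2): min(96, 66, 3) = 3
D (P2): min(10, 52, 99) = 10
B (P1): max(3, 10) = 10
F (P2): min(76, 53) = 53
E (P1): max(53, 47) = 53
H (P2): min(45, 22, 59) = 22
I (P2): min(17, 9, 41) = 9
G (P1): max(22, 9) = 22
K (P2): min(78, 55, 85, 46) = 46
J (P1): max(46, 36) = 46
Root (P2): min(10, 53, 22, 46) = 10

10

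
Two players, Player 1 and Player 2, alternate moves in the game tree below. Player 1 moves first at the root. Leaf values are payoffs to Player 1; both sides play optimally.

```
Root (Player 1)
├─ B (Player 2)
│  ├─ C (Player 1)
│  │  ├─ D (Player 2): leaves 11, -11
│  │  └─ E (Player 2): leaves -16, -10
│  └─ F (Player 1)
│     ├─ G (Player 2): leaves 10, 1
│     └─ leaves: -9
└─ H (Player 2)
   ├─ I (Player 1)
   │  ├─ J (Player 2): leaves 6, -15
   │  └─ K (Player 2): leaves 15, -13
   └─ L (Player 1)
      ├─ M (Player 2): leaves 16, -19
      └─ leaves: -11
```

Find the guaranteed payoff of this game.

D (Player 2): min(11, -11) = -11
E (Player 2): min(-16, -10) = -16
C (Player 1): max(-11, -16) = -11
G (Player 2): min(10, 1) = 1
F (Player 1): max(1, -9) = 1
B (Player 2): min(-11, 1) = -11
J (Player 2): min(6, -15) = -15
K (Player 2): min(15, -13) = -13
I (Player 1): max(-15, -13) = -13
M (Player 2): min(16, -19) = -19
L (Player 1): max(-19, -11) = -11
H (Player 2): min(-13, -11) = -13
Root (Player 1): max(-11, -13) = -11

-11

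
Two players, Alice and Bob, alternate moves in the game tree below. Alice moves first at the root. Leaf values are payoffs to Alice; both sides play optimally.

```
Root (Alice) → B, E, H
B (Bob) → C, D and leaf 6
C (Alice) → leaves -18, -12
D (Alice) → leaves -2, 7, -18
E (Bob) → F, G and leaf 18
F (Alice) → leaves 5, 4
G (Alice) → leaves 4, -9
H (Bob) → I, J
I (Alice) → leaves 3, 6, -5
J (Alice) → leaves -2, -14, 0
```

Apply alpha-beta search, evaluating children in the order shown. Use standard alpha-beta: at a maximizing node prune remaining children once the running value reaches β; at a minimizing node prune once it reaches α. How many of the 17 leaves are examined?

C [α=-∞,β=+∞]: v=-12
D [α=-∞,β=-12]: v=-2 after child 1 ≥ β → β-cutoff, skip 2
B [α=-∞,β=+∞]: v=-12
F [α=-12,β=+∞]: v=5
G [α=-12,β=5]: v=4
E [α=-12,β=+∞]: v=4
I [α=4,β=+∞]: v=6
J [α=4,β=6]: v=0
H [α=4,β=+∞]: v=0
Root [α=-∞,β=+∞]: v=4
Leaves evaluated: 15 of 17.

15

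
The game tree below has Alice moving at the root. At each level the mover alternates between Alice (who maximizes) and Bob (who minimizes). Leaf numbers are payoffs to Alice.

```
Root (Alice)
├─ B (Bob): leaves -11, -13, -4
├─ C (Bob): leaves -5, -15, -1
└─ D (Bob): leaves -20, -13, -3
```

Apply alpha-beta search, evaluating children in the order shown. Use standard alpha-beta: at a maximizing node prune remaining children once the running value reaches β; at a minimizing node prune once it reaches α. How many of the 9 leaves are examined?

6

B [α=-∞,β=+∞]: v=-13
C [α=-13,β=+∞]: v=-15 after child 2 ≤ α → α-cutoff, skip 1
D [α=-13,β=+∞]: v=-20 after child 1 ≤ α → α-cutoff, skip 2
Root [α=-∞,β=+∞]: v=-13
Leaves evaluated: 6 of 9.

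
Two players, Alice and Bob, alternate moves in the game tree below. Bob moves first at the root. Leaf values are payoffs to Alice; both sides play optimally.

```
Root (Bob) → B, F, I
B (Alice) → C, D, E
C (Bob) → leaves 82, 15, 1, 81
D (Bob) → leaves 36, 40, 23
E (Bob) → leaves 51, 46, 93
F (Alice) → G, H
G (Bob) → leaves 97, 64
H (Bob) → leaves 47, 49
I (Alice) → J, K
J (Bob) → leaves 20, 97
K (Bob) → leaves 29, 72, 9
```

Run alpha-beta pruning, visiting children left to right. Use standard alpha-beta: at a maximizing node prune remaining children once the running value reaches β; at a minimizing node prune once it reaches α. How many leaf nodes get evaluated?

C [α=-∞,β=+∞]: v=1
D [α=1,β=+∞]: v=23
E [α=23,β=+∞]: v=46
B [α=-∞,β=+∞]: v=46
G [α=-∞,β=46]: v=64
F [α=-∞,β=46]: v=64 after child 1 ≥ β → β-cutoff, skip 1
J [α=-∞,β=46]: v=20
K [α=20,β=46]: v=9
I [α=-∞,β=46]: v=20
Root [α=-∞,β=+∞]: v=20
Leaves evaluated: 17 of 19.

17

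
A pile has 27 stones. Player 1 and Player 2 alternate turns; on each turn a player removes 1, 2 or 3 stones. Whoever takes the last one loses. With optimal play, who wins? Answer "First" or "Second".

W/L table (W = player to move can force a win):
i:   0  1  2  3  4  5  6  7  8  9 10 11 12 13 14 15 16 17 18 19 20 21 22 23 24 25 26 27
     W  L  W  W  W  L  W  W  W  L  W  W  W  L  W  W  W  L  W  W  W  L  W  W  W  L  W  W
Position 27 is W, so the first player wins.

First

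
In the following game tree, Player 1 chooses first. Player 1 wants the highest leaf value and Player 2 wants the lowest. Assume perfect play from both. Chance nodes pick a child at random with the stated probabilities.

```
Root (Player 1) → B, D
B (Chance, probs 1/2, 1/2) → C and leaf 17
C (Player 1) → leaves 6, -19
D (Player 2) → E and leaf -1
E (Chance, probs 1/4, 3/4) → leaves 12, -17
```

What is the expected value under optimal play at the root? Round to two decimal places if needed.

C (Player 1): max(6, -19) = 6
B (Chance): 1/2·6 + 1/2·17 = 11.5
E (Chance): 1/4·12 + 3/4·-17 = -9.75
D (Player 2): min(-9.75, -1) = -9.75
Root (Player 1): max(11.5, -9.75) = 11.5

11.5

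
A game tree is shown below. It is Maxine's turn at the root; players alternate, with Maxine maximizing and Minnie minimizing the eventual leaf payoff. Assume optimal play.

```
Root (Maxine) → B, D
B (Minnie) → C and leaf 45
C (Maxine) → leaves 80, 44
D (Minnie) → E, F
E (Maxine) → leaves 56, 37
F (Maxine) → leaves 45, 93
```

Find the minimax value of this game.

56

C (Maxine): max(80, 44) = 80
B (Minnie): min(80, 45) = 45
E (Maxine): max(56, 37) = 56
F (Maxine): max(45, 93) = 93
D (Minnie): min(56, 93) = 56
Root (Maxine): max(45, 56) = 56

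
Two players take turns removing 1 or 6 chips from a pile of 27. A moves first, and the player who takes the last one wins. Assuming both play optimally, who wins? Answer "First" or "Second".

W/L table (W = player to move can force a win):
i:   0  1  2  3  4  5  6  7  8  9 10 11 12 13 14 15 16 17 18 19 20 21 22 23 24 25 26 27
     L  W  L  W  L  W  W  L  W  L  W  L  W  W  L  W  L  W  L  W  W  L  W  L  W  L  W  W
Position 27 is W, so the first player wins.

First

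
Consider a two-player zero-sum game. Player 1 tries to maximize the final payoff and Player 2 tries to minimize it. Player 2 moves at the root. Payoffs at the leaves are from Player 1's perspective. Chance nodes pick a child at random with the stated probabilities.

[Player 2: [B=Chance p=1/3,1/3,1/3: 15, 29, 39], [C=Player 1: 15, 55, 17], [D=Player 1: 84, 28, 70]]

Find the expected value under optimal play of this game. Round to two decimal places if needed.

27.67

B (Chance): 1/3·15 + 1/3·29 + 1/3·39 = 27.67
C (Player 1): max(15, 55, 17) = 55
D (Player 1): max(84, 28, 70) = 84
Root (Player 2): min(27.67, 55, 84) = 27.67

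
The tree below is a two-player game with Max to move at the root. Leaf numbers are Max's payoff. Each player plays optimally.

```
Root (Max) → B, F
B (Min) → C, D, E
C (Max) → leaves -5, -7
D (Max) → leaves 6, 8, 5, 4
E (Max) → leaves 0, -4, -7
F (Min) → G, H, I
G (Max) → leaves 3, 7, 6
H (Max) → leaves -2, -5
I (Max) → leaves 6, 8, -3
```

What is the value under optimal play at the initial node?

-2

C (Max): max(-5, -7) = -5
D (Max): max(6, 8, 5, 4) = 8
E (Max): max(0, -4, -7) = 0
B (Min): min(-5, 8, 0) = -5
G (Max): max(3, 7, 6) = 7
H (Max): max(-2, -5) = -2
I (Max): max(6, 8, -3) = 8
F (Min): min(7, -2, 8) = -2
Root (Max): max(-5, -2) = -2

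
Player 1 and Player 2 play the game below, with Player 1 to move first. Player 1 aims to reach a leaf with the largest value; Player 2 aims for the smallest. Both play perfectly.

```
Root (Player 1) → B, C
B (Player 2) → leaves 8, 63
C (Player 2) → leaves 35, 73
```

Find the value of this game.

B (Player 2): min(8, 63) = 8
C (Player 2): min(35, 73) = 35
Root (Player 1): max(8, 35) = 35

35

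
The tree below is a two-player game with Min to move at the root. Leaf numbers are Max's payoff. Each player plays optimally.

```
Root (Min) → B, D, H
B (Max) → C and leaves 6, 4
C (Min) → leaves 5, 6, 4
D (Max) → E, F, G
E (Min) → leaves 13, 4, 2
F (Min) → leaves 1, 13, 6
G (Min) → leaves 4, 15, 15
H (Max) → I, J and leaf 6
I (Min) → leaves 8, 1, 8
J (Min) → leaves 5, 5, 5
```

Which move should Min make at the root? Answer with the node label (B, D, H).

C (Min): min(5, 6, 4) = 4
B (Max): max(4, 6, 4) = 6
E (Min): min(13, 4, 2) = 2
F (Min): min(1, 13, 6) = 1
G (Min): min(4, 15, 15) = 4
D (Max): max(2, 1, 4) = 4
I (Min): min(8, 1, 8) = 1
J (Min): min(5, 5, 5) = 5
H (Max): max(1, 5, 6) = 6
Root (Min): min(6, 4, 6) = 4
Min picks the child with the lowest value: D (value 4).

D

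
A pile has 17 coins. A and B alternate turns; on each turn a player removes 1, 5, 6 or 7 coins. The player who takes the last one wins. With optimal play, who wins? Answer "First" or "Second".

First

W/L table (W = player to move can force a win):
i:   0  1  2  3  4  5  6  7  8  9 10 11 12 13 14 15 16 17
     L  W  L  W  L  W  W  W  W  W  W  W  L  W  L  W  L  W
Position 17 is W, so the first player wins.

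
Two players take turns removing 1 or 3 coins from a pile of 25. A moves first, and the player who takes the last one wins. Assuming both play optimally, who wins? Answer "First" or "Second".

i:   0  1  2  3  4  5  6  7  8  9 10 11 12 13 14 15 16 17 18 19 20 21 22 23 24 25
     L  W  L  W  L  W  L  W  L  W  L  W  L  W  L  W  L  W  L  W  L  W  L  W  L  W
Position 25 is W, so the first player wins.

First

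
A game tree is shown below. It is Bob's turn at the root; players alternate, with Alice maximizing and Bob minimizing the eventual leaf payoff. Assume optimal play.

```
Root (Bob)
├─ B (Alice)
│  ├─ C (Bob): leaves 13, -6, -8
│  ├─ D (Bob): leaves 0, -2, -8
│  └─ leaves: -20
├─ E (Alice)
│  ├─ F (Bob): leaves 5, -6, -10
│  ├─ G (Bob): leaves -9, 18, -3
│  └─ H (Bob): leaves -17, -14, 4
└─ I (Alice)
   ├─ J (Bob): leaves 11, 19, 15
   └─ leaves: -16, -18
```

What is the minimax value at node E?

-9

F: min(5, -6, -10) = -10
G: min(-9, 18, -3) = -9
H: min(-17, -14, 4) = -17
E: max(-10, -9, -17) = -9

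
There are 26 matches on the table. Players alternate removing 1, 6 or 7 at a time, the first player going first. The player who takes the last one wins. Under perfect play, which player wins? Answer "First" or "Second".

Second

W/L table (W = player to move can force a win):
i:   0  1  2  3  4  5  6  7  8  9 10 11 12 13 14 15 16 17 18 19 20 21 22 23 24 25 26
     L  W  L  W  L  W  W  W  W  W  W  W  L  W  L  W  L  W  W  W  W  W  W  W  L  W  L
Position 26 is L, so the second player wins.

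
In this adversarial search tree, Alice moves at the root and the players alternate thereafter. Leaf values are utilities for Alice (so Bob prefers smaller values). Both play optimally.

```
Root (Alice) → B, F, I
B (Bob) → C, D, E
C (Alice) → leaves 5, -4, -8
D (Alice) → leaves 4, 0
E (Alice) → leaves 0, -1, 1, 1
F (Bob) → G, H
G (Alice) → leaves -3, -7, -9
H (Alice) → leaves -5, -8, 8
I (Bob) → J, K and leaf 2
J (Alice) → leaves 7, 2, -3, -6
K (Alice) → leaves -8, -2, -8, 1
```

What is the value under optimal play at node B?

1

C: max(5, -4, -8) = 5
D: max(4, 0) = 4
E: max(0, -1, 1, 1) = 1
B: min(5, 4, 1) = 1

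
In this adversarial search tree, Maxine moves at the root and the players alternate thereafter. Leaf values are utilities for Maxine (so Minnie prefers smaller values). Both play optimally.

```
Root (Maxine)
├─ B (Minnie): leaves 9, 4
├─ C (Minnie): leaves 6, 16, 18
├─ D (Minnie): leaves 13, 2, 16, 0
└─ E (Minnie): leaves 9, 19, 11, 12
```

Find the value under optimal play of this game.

9

B (Minnie): min(9, 4) = 4
C (Minnie): min(6, 16, 18) = 6
D (Minnie): min(13, 2, 16, 0) = 0
E (Minnie): min(9, 19, 11, 12) = 9
Root (Maxine): max(4, 6, 0, 9) = 9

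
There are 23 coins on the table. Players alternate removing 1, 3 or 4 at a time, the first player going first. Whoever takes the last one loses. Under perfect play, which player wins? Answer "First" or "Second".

Mark each pile size as W (mover wins) or L (mover loses):
i:   0  1  2  3  4  5  6  7  8  9 10 11 12 13 14 15 16 17 18 19 20 21 22 23
     W  L  W  L  W  W  W  W  L  W  L  W  W  W  W  L  W  L  W  W  W  W  L  W
Position 23 is W, so the first player wins.

First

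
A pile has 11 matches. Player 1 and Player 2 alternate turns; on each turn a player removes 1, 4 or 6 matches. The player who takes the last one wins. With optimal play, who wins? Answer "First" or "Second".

First

Positions where the player to move wins (W) vs loses (L):
i:   0  1  2  3  4  5  6  7  8  9 10 11
     L  W  L  W  W  L  W  L  W  W  L  W
Position 11 is W, so the first player wins.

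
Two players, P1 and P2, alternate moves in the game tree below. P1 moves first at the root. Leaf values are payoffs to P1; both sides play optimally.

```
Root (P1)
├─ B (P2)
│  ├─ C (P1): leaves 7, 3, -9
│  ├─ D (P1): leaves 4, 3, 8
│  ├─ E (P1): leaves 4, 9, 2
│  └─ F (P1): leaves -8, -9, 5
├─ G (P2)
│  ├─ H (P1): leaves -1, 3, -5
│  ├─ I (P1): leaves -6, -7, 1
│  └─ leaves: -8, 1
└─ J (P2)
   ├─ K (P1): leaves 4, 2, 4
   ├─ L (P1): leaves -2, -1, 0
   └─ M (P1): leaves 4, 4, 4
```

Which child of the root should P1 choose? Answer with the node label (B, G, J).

C (P1): max(7, 3, -9) = 7
D (P1): max(4, 3, 8) = 8
E (P1): max(4, 9, 2) = 9
F (P1): max(-8, -9, 5) = 5
B (P2): min(7, 8, 9, 5) = 5
H (P1): max(-1, 3, -5) = 3
I (P1): max(-6, -7, 1) = 1
G (P2): min(3, 1, -8, 1) = -8
K (P1): max(4, 2, 4) = 4
L (P1): max(-2, -1, 0) = 0
M (P1): max(4, 4, 4) = 4
J (P2): min(4, 0, 4) = 0
Root (P1): max(5, -8, 0) = 5
P1 picks the child with the highest value: B (value 5).

B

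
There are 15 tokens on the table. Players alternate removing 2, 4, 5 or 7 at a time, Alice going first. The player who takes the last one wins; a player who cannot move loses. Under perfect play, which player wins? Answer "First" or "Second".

Compute winning (W) and losing (L) positions by backward induction:
i:   0  1  2  3  4  5  6  7  8  9 10 11 12 13 14 15
     L  L  W  W  W  W  W  W  W  L  L  W  W  W  W  W
Position 15 is W, so the first player wins.

First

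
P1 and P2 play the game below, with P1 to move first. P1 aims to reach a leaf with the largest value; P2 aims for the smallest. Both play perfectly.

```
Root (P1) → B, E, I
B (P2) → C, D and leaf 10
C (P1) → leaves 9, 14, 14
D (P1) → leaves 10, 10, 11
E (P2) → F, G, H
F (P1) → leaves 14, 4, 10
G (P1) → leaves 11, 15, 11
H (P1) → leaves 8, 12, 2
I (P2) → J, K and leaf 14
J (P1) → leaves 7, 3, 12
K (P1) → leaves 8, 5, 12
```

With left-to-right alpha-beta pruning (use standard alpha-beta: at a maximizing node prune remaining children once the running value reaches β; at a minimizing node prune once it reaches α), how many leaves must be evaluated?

C [α=-∞,β=+∞]: v=14
D [α=-∞,β=14]: v=11
B [α=-∞,β=+∞]: v=10
F [α=10,β=+∞]: v=14
G [α=10,β=14]: v=15 after child 2 ≥ β → β-cutoff, skip 1
H [α=10,β=14]: v=12
E [α=10,β=+∞]: v=12
J [α=12,β=+∞]: v=12
I [α=12,β=+∞]: v=12 after child 1 ≤ α → α-cutoff, skip 2
Root [α=-∞,β=+∞]: v=12
Leaves evaluated: 18 of 23.

18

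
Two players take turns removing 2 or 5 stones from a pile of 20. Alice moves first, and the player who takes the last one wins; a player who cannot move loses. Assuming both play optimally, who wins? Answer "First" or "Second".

First

i:   0  1  2  3  4  5  6  7  8  9 10 11 12 13 14 15 16 17 18 19 20
     L  L  W  W  L  W  W  L  L  W  W  L  W  W  L  L  W  W  L  W  W
Position 20 is W, so the first player wins.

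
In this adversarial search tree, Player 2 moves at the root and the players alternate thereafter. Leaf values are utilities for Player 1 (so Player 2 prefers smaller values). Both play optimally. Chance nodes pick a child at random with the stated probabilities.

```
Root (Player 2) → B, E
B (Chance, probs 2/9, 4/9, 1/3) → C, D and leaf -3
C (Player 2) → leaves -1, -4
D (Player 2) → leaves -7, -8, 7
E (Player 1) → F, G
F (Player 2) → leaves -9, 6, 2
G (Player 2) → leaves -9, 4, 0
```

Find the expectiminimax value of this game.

C (Player 2): min(-1, -4) = -4
D (Player 2): min(-7, -8, 7) = -8
B (Chance): 2/9·-4 + 4/9·-8 + 1/3·-3 = -5.44
F (Player 2): min(-9, 6, 2) = -9
G (Player 2): min(-9, 4, 0) = -9
E (Player 1): max(-9, -9) = -9
Root (Player 2): min(-5.44, -9) = -9

-9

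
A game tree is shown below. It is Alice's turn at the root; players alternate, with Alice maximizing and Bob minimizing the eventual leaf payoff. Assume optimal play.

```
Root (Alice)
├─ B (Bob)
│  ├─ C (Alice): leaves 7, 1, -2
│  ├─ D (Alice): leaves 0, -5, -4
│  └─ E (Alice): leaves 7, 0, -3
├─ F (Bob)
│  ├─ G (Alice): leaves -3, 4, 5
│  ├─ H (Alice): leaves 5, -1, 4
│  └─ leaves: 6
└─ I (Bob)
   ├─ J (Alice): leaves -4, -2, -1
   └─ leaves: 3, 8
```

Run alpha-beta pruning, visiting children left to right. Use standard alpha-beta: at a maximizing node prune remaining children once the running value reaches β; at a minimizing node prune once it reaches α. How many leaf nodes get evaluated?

C [α=-∞,β=+∞]: v=7
D [α=-∞,β=7]: v=0
E [α=-∞,β=0]: v=7 after child 1 ≥ β → β-cutoff, skip 2
B [α=-∞,β=+∞]: v=0
G [α=0,β=+∞]: v=5
H [α=0,β=5]: v=5 after child 1 ≥ β → β-cutoff, skip 2
F [α=0,β=+∞]: v=5
J [α=5,β=+∞]: v=-1
I [α=5,β=+∞]: v=-1 after child 1 ≤ α → α-cutoff, skip 2
Root [α=-∞,β=+∞]: v=5
Leaves evaluated: 15 of 21.

15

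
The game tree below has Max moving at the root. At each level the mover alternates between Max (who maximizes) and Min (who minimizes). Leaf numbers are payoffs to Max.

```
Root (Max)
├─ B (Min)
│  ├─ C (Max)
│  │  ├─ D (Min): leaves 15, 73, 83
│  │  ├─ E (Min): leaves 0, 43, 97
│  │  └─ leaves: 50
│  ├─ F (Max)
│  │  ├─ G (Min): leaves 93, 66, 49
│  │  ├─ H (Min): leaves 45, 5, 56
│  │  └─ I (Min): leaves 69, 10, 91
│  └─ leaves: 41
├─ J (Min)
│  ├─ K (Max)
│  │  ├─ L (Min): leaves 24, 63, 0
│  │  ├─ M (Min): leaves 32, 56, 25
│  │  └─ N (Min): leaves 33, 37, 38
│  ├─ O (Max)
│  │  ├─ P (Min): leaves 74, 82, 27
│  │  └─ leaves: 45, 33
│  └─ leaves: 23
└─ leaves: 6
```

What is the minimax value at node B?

41

D: min(15, 73, 83) = 15
E: min(0, 43, 97) = 0
C: max(15, 0, 50) = 50
G: min(93, 66, 49) = 49
H: min(45, 5, 56) = 5
I: min(69, 10, 91) = 10
F: max(49, 5, 10) = 49
B: min(50, 49, 41) = 41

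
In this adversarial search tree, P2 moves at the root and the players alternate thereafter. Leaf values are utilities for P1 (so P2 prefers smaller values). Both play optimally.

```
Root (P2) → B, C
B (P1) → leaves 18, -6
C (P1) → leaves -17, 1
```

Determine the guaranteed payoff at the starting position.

B (P1): max(18, -6) = 18
C (P1): max(-17, 1) = 1
Root (P2): min(18, 1) = 1

1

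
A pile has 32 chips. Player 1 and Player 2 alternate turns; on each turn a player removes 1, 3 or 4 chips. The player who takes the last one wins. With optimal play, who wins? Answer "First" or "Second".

First

W/L table (W = player to move can force a win):
i:   0  1  2  3  4  5  6  7  8  9 10 11 12 13 14 15 16 17 18 19 20 21 22 23 24 25 26 27 28 29 30 31 32
     L  W  L  W  W  W  W  L  W  L  W  W  W  W  L  W  L  W  W  W  W  L  W  L  W  W  W  W  L  W  L  W  W
Position 32 is W, so the first player wins.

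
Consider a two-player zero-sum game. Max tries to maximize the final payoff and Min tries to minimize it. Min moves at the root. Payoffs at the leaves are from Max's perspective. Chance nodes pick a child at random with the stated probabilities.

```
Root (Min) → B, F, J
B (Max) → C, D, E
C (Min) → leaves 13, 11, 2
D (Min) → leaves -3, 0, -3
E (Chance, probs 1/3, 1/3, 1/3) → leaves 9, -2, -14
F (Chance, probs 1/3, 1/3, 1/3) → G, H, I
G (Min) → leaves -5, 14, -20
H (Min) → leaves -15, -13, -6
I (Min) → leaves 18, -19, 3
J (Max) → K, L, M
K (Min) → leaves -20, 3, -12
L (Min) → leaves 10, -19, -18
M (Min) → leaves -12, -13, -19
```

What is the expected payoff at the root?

C (Min): min(13, 11, 2) = 2
D (Min): min(-3, 0, -3) = -3
E (Chance): 1/3·9 + 1/3·-2 + 1/3·-14 = -2.33
B (Max): max(2, -3, -2.33) = 2
G (Min): min(-5, 14, -20) = -20
H (Min): min(-15, -13, -6) = -15
I (Min): min(18, -19, 3) = -19
F (Chance): 1/3·-20 + 1/3·-15 + 1/3·-19 = -18
K (Min): min(-20, 3, -12) = -20
L (Min): min(10, -19, -18) = -19
M (Min): min(-12, -13, -19) = -19
J (Max): max(-20, -19, -19) = -19
Root (Min): min(2, -18, -19) = -19

-19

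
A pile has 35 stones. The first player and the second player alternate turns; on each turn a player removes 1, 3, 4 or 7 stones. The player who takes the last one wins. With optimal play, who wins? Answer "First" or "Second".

First

W/L table (W = player to move can force a win):
i:   0  1  2  3  4  5  6  7  8  9 10 11 12 13 14 15 16 17 18 19 20 21 22 23 24 25 26 27 28 29 30 31 32 33 34 35
     L  W  L  W  W  W  W  W  L  W  L  W  W  W  W  W  L  W  L  W  W  W  W  W  L  W  L  W  W  W  W  W  L  W  L  W
Position 35 is W, so the first player wins.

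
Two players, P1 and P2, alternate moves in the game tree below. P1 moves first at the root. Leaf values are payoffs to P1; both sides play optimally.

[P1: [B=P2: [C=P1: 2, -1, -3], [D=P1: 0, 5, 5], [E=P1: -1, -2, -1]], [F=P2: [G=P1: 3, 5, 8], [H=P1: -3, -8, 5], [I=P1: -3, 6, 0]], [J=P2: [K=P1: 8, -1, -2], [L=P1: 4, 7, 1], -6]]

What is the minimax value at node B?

C: max(2, -1, -3) = 2
D: max(0, 5, 5) = 5
E: max(-1, -2, -1) = -1
B: min(2, 5, -1) = -1

-1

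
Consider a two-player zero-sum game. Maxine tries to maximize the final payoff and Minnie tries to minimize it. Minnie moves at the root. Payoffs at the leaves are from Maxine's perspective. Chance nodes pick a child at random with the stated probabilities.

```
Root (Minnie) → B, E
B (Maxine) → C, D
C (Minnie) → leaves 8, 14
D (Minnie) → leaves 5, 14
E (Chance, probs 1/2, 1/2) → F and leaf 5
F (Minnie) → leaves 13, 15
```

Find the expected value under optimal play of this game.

C (Minnie): min(8, 14) = 8
D (Minnie): min(5, 14) = 5
B (Maxine): max(8, 5) = 8
F (Minnie): min(13, 15) = 13
E (Chance): 1/2·13 + 1/2·5 = 9
Root (Minnie): min(8, 9) = 8

8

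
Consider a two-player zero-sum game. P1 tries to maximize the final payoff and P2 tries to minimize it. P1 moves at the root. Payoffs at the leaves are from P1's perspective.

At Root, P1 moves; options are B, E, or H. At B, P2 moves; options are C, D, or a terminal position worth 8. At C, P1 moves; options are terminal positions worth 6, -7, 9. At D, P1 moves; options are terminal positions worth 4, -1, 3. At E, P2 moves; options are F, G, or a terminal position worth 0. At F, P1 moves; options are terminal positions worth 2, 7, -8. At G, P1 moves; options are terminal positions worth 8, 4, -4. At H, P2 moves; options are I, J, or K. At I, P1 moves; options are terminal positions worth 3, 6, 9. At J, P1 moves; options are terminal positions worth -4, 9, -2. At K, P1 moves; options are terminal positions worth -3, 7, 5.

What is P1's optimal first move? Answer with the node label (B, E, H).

C (P1): max(6, -7, 9) = 9
D (P1): max(4, -1, 3) = 4
B (P2): min(9, 4, 8) = 4
F (P1): max(2, 7, -8) = 7
G (P1): max(8, 4, -4) = 8
E (P2): min(7, 8, 0) = 0
I (P1): max(3, 6, 9) = 9
J (P1): max(-4, 9, -2) = 9
K (P1): max(-3, 7, 5) = 7
H (P2): min(9, 9, 7) = 7
Root (P1): max(4, 0, 7) = 7
P1 picks the child with the highest value: H (value 7).

H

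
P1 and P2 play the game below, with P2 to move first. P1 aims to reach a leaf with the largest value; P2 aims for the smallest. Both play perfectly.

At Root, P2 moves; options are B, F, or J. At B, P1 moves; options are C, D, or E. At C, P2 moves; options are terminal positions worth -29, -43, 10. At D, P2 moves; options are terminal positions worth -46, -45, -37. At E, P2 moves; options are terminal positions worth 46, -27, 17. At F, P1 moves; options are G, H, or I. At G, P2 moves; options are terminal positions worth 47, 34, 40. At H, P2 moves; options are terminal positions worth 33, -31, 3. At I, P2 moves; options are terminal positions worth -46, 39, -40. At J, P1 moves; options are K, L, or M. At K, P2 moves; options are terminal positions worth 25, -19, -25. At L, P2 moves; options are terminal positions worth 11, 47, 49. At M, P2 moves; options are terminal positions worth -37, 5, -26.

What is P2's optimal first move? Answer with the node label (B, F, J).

C (P2): min(-29, -43, 10) = -43
D (P2): min(-46, -45, -37) = -46
E (P2): min(46, -27, 17) = -27
B (P1): max(-43, -46, -27) = -27
G (P2): min(47, 34, 40) = 34
H (P2): min(33, -31, 3) = -31
I (P2): min(-46, 39, -40) = -46
F (P1): max(34, -31, -46) = 34
K (P2): min(25, -19, -25) = -25
L (P2): min(11, 47, 49) = 11
M (P2): min(-37, 5, -26) = -37
J (P1): max(-25, 11, -37) = 11
Root (P2): min(-27, 34, 11) = -27
P2 picks the child with the lowest value: B (value -27).

B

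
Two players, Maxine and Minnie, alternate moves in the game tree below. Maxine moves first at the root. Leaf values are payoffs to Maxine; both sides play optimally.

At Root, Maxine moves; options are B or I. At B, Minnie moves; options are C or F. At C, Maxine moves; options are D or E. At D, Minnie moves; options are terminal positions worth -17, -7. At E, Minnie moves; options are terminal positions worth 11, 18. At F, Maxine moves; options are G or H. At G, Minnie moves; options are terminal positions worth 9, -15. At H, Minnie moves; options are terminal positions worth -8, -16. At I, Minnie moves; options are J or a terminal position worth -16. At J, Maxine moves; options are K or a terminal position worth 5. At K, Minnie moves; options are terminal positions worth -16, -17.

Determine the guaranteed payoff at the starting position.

-15

D (Minnie): min(-17, -7) = -17
E (Minnie): min(11, 18) = 11
C (Maxine): max(-17, 11) = 11
G (Minnie): min(9, -15) = -15
H (Minnie): min(-8, -16) = -16
F (Maxine): max(-15, -16) = -15
B (Minnie): min(11, -15) = -15
K (Minnie): min(-16, -17) = -17
J (Maxine): max(-17, 5) = 5
I (Minnie): min(5, -16) = -16
Root (Maxine): max(-15, -16) = -15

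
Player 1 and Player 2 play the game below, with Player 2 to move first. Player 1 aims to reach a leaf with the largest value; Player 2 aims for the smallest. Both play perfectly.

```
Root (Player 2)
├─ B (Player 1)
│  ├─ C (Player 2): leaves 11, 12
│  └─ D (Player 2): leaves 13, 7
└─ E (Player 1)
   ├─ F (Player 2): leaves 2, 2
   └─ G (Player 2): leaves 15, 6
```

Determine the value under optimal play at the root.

C (Player 2): min(11, 12) = 11
D (Player 2): min(13, 7) = 7
B (Player 1): max(11, 7) = 11
F (Player 2): min(2, 2) = 2
G (Player 2): min(15, 6) = 6
E (Player 1): max(2, 6) = 6
Root (Player 2): min(11, 6) = 6

6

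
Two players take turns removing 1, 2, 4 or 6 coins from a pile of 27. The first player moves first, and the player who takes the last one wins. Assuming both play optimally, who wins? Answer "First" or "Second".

Second

Positions where the player to move wins (W) vs loses (L):
i:   0  1  2  3  4  5  6  7  8  9 10 11 12 13 14 15 16 17 18 19 20 21 22 23 24 25 26 27
     L  W  W  L  W  W  W  W  L  W  W  L  W  W  W  W  L  W  W  L  W  W  W  W  L  W  W  L
Position 27 is L, so the second player wins.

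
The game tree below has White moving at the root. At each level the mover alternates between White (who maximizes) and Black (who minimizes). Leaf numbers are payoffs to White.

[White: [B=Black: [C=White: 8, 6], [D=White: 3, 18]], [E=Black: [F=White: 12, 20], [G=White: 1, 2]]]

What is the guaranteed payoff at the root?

C (White): max(8, 6) = 8
D (White): max(3, 18) = 18
B (Black): min(8, 18) = 8
F (White): max(12, 20) = 20
G (White): max(1, 2) = 2
E (Black): min(20, 2) = 2
Root (White): max(8, 2) = 8

8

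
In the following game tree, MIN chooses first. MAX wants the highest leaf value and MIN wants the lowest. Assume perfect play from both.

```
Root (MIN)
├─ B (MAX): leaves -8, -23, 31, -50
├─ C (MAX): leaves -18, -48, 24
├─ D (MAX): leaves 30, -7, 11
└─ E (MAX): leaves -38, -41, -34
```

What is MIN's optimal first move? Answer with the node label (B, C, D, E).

E

B (MAX): max(-8, -23, 31, -50) = 31
C (MAX): max(-18, -48, 24) = 24
D (MAX): max(30, -7, 11) = 30
E (MAX): max(-38, -41, -34) = -34
Root (MIN): min(31, 24, 30, -34) = -34
MIN picks the child with the lowest value: E (value -34).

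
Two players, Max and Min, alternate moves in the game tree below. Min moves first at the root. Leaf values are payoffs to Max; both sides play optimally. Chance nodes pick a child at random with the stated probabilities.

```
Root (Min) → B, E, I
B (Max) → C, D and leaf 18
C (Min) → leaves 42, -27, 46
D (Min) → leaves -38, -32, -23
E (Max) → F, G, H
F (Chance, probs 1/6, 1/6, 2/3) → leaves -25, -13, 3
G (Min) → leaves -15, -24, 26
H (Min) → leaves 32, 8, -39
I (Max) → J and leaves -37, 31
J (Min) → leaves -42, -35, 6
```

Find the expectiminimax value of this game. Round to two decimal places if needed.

-4.33

C (Min): min(42, -27, 46) = -27
D (Min): min(-38, -32, -23) = -38
B (Max): max(-27, -38, 18) = 18
F (Chance): 1/6·-25 + 1/6·-13 + 2/3·3 = -4.33
G (Min): min(-15, -24, 26) = -24
H (Min): min(32, 8, -39) = -39
E (Max): max(-4.33, -24, -39) = -4.33
J (Min): min(-42, -35, 6) = -42
I (Max): max(-42, -37, 31) = 31
Root (Min): min(18, -4.33, 31) = -4.33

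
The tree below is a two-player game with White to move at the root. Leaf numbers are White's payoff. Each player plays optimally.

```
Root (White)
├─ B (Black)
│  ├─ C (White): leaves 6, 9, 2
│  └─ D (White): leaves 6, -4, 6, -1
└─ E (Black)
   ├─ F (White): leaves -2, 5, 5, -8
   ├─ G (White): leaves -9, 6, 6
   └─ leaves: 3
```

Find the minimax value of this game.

C (White): max(6, 9, 2) = 9
D (White): max(6, -4, 6, -1) = 6
B (Black): min(9, 6) = 6
F (White): max(-2, 5, 5, -8) = 5
G (White): max(-9, 6, 6) = 6
E (Black): min(5, 6, 3) = 3
Root (White): max(6, 3) = 6

6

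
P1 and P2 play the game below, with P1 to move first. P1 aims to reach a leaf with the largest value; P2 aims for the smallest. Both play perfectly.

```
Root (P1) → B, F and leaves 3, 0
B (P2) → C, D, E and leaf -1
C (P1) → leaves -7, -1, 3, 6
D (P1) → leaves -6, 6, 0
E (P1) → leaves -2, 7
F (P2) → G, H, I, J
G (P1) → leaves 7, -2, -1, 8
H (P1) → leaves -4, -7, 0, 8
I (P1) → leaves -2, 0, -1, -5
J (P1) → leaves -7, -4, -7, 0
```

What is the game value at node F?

G: max(7, -2, -1, 8) = 8
H: max(-4, -7, 0, 8) = 8
I: max(-2, 0, -1, -5) = 0
J: max(-7, -4, -7, 0) = 0
F: min(8, 8, 0, 0) = 0

0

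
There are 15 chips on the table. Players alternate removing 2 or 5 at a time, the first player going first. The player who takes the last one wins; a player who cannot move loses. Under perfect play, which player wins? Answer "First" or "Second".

Compute winning (W) and losing (L) positions by backward induction:
i:   0  1  2  3  4  5  6  7  8  9 10 11 12 13 14 15
     L  L  W  W  L  W  W  L  L  W  W  L  W  W  L  L
Position 15 is L, so the second player wins.

Second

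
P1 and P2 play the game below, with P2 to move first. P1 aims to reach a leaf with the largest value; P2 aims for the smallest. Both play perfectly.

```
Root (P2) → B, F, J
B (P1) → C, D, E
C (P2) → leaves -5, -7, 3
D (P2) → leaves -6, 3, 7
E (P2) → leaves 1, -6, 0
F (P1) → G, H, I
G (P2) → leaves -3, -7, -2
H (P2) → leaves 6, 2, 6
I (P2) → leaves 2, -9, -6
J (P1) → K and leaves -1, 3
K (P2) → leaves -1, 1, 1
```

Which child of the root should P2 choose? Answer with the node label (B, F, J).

B

C (P2): min(-5, -7, 3) = -7
D (P2): min(-6, 3, 7) = -6
E (P2): min(1, -6, 0) = -6
B (P1): max(-7, -6, -6) = -6
G (P2): min(-3, -7, -2) = -7
H (P2): min(6, 2, 6) = 2
I (P2): min(2, -9, -6) = -9
F (P1): max(-7, 2, -9) = 2
K (P2): min(-1, 1, 1) = -1
J (P1): max(-1, -1, 3) = 3
Root (P2): min(-6, 2, 3) = -6
P2 picks the child with the lowest value: B (value -6).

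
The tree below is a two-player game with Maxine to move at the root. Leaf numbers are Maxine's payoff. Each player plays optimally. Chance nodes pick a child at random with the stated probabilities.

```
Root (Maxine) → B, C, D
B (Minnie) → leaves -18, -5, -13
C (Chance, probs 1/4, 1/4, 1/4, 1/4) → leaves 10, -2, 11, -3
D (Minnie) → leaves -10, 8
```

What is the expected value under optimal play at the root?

4

B (Minnie): min(-18, -5, -13) = -18
C (Chance): 1/4·10 + 1/4·-2 + 1/4·11 + 1/4·-3 = 4
D (Minnie): min(-10, 8) = -10
Root (Maxine): max(-18, 4, -10) = 4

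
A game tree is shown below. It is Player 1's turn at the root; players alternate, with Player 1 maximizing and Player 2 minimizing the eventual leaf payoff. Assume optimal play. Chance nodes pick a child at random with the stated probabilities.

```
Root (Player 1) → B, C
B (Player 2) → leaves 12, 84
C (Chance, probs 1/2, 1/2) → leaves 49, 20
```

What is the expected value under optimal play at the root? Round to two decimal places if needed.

B (Player 2): min(12, 84) = 12
C (Chance): 1/2·49 + 1/2·20 = 34.5
Root (Player 1): max(12, 34.5) = 34.5

34.5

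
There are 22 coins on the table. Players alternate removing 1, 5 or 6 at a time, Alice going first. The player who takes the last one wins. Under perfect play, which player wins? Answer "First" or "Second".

Second

Compute winning (W) and losing (L) positions by backward induction:
i:   0  1  2  3  4  5  6  7  8  9 10 11 12 13 14 15 16 17 18 19 20 21 22
     L  W  L  W  L  W  W  W  W  W  W  L  W  L  W  L  W  W  W  W  W  W  L
Position 22 is L, so the second player wins.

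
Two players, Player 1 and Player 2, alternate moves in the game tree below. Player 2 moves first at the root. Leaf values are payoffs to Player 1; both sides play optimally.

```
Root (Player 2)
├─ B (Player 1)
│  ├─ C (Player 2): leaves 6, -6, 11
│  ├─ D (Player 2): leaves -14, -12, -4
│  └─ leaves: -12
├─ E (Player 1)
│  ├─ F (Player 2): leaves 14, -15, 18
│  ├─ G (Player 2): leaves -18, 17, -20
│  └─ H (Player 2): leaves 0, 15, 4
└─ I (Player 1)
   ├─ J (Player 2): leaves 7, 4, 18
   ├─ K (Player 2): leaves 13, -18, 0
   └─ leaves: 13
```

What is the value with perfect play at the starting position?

-6

C (Player 2): min(6, -6, 11) = -6
D (Player 2): min(-14, -12, -4) = -14
B (Player 1): max(-6, -14, -12) = -6
F (Player 2): min(14, -15, 18) = -15
G (Player 2): min(-18, 17, -20) = -20
H (Player 2): min(0, 15, 4) = 0
E (Player 1): max(-15, -20, 0) = 0
J (Player 2): min(7, 4, 18) = 4
K (Player 2): min(13, -18, 0) = -18
I (Player 1): max(4, -18, 13) = 13
Root (Player 2): min(-6, 0, 13) = -6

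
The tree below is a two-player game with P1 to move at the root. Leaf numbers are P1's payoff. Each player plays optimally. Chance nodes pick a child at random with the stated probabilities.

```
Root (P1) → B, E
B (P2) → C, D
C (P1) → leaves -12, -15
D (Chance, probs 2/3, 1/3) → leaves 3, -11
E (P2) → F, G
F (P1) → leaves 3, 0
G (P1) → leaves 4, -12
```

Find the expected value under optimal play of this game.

C (P1): max(-12, -15) = -12
D (Chance): 2/3·3 + 1/3·-11 = -1.67
B (P2): min(-12, -1.67) = -12
F (P1): max(3, 0) = 3
G (P1): max(4, -12) = 4
E (P2): min(3, 4) = 3
Root (P1): max(-12, 3) = 3

3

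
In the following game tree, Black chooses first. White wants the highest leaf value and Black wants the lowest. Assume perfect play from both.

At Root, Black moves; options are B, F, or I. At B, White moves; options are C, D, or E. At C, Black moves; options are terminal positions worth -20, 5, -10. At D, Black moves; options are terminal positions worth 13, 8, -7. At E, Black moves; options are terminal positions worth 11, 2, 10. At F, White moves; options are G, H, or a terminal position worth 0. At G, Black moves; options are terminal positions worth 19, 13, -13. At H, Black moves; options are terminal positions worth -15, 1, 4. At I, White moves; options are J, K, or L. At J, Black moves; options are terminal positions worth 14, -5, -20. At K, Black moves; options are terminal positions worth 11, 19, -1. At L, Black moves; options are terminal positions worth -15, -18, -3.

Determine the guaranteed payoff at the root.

-1

C (Black): min(-20, 5, -10) = -20
D (Black): min(13, 8, -7) = -7
E (Black): min(11, 2, 10) = 2
B (White): max(-20, -7, 2) = 2
G (Black): min(19, 13, -13) = -13
H (Black): min(-15, 1, 4) = -15
F (White): max(-13, -15, 0) = 0
J (Black): min(14, -5, -20) = -20
K (Black): min(11, 19, -1) = -1
L (Black): min(-15, -18, -3) = -18
I (White): max(-20, -1, -18) = -1
Root (Black): min(2, 0, -1) = -1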